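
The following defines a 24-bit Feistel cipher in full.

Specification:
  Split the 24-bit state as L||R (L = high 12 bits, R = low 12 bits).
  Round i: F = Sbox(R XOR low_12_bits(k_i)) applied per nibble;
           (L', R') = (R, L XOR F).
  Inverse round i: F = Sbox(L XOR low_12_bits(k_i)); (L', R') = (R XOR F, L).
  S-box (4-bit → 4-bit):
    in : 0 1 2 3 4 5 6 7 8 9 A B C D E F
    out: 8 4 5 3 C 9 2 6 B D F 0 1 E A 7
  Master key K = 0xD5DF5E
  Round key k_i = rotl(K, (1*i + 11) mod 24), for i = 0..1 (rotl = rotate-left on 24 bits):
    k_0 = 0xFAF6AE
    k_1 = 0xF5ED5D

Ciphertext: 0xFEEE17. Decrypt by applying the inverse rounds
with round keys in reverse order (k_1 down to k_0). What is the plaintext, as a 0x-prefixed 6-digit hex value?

0x1E1B14

s_0 = ciphertext = 0xFEEE17
s_1 = InvRound(s_0, k_1) = 0xB14FEE
s_2 = InvRound(s_1, k_0) = 0x1E1B14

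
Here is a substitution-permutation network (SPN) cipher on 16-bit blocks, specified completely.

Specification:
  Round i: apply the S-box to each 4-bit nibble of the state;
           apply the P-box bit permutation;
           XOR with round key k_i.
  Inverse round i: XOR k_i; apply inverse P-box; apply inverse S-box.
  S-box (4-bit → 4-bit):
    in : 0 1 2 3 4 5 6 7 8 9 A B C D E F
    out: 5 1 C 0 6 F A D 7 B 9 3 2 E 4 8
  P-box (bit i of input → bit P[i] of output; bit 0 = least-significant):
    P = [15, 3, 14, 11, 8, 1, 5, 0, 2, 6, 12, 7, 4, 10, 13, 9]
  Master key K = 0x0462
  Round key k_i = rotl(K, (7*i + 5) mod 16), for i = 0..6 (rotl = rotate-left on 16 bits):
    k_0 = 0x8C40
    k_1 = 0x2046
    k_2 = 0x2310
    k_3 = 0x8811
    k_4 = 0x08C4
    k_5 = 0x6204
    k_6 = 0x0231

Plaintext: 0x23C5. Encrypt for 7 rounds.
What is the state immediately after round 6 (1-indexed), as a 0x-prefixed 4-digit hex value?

s_0 = plaintext = 0x23C5
s_1 = Round(s_0, k_0) = 0x664A
s_2 = Round(s_1, k_1) = 0xAEA4
s_3 = Round(s_2, k_2) = 0x7009
s_4 = Round(s_3, k_3) = 0x332D
s_5 = Round(s_4, k_4) = 0x40ED
s_6 = Round(s_5, k_5) = 0x1E28
s_7 = Round(s_6, k_6) = 0xD208

0x1E28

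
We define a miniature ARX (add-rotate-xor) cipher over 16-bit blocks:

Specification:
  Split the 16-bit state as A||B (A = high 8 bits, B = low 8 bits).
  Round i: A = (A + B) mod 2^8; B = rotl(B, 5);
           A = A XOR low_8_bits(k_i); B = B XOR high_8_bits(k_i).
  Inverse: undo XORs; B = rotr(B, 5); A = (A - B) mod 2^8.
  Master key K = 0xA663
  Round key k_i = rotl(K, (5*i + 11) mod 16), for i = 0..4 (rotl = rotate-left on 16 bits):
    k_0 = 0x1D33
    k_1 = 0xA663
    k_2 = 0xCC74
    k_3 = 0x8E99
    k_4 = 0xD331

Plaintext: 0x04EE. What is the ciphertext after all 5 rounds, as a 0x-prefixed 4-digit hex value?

s_0 = plaintext = 0x04EE
s_1 = Round(s_0, k_0) = 0xC1C0
s_2 = Round(s_1, k_1) = 0xE2BE
s_3 = Round(s_2, k_2) = 0xD41B
s_4 = Round(s_3, k_3) = 0x76ED
s_5 = Round(s_4, k_4) = 0x526E

0x526E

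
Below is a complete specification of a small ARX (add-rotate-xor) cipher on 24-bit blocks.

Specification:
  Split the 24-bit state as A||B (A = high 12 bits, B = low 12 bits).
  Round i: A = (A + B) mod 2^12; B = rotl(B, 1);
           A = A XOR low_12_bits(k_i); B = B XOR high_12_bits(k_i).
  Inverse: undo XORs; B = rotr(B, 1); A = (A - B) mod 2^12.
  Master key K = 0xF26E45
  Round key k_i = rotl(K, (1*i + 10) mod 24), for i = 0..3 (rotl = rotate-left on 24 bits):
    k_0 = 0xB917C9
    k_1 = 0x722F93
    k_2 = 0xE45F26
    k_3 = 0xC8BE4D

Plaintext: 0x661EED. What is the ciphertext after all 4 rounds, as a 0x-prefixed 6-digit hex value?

0x94BEDA

s_0 = plaintext = 0x661EED
s_1 = Round(s_0, k_0) = 0x28764A
s_2 = Round(s_1, k_1) = 0x742BB6
s_3 = Round(s_2, k_2) = 0xDDE928
s_4 = Round(s_3, k_3) = 0x94BEDA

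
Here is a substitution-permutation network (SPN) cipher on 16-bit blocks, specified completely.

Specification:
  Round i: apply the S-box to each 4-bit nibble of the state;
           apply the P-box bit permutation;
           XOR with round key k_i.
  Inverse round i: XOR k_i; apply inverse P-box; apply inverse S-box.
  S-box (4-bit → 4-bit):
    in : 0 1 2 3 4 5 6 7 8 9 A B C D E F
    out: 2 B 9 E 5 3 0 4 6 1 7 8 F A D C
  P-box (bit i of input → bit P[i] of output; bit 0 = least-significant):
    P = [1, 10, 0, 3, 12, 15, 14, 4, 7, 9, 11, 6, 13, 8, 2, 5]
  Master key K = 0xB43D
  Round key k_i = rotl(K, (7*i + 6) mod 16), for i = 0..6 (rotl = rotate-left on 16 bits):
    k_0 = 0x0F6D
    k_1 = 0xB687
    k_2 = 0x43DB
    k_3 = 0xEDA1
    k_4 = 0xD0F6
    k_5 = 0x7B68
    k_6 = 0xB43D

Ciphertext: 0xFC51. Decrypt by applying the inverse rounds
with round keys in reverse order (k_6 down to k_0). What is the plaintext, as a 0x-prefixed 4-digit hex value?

s_0 = ciphertext = 0xFC51
s_1 = InvRound(s_0, k_6) = 0xFF7B
s_2 = InvRound(s_1, k_5) = 0x66DA
s_3 = InvRound(s_2, k_4) = 0xE05D
s_4 = InvRound(s_3, k_3) = 0x3EBD
s_5 = InvRound(s_4, k_2) = 0xCF45
s_6 = InvRound(s_5, k_1) = 0x5E49
s_7 = InvRound(s_6, k_0) = 0x3646

0x3646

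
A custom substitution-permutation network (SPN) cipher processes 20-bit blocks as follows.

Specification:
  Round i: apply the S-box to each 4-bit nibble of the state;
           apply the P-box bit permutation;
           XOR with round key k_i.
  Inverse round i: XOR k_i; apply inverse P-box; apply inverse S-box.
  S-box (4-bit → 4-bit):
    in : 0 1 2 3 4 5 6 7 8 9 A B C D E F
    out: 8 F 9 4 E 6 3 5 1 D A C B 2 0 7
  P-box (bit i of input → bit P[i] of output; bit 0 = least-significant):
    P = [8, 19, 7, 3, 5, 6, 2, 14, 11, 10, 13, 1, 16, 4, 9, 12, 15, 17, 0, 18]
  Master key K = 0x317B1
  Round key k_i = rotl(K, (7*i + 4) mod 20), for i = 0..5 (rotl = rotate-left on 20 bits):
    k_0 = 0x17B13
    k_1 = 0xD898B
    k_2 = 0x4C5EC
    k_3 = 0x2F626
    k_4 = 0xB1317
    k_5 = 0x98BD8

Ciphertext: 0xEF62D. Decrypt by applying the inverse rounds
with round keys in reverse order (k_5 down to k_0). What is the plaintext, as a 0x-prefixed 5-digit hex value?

s_0 = ciphertext = 0xEF62D
s_1 = InvRound(s_0, k_5) = 0x4CF17
s_2 = InvRound(s_1, k_4) = 0xC260D
s_3 = InvRound(s_2, k_3) = 0x1002A
s_4 = InvRound(s_3, k_2) = 0x28A47
s_5 = InvRound(s_4, k_1) = 0xA7E51
s_6 = InvRound(s_5, k_0) = 0xD8AD6

0xD8AD6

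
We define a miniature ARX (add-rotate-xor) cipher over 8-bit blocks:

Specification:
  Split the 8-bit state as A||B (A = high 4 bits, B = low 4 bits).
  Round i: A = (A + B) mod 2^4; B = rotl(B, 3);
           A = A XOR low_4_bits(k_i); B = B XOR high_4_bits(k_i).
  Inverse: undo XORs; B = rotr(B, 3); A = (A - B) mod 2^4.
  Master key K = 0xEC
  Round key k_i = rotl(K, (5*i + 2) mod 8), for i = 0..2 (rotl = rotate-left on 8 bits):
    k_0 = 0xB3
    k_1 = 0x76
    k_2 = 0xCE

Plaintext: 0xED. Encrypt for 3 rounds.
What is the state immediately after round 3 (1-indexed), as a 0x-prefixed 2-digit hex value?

s_0 = plaintext = 0xED
s_1 = Round(s_0, k_0) = 0x85
s_2 = Round(s_1, k_1) = 0xBD
s_3 = Round(s_2, k_2) = 0x62

0x62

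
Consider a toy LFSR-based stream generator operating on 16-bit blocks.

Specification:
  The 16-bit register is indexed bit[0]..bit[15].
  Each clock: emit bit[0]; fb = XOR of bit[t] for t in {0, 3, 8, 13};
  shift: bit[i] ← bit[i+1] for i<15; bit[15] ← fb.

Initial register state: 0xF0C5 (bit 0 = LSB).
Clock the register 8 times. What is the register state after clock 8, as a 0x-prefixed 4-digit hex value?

0xFAF0

reg_0 = 0xF0C5
clock 1: out=1, reg = 0x7862
clock 2: out=0, reg = 0xBC31
clock 3: out=1, reg = 0x5E18
clock 4: out=0, reg = 0xAF0C
clock 5: out=0, reg = 0xD786
clock 6: out=0, reg = 0xEBC3
clock 7: out=1, reg = 0xF5E1
clock 8: out=1, reg = 0xFAF0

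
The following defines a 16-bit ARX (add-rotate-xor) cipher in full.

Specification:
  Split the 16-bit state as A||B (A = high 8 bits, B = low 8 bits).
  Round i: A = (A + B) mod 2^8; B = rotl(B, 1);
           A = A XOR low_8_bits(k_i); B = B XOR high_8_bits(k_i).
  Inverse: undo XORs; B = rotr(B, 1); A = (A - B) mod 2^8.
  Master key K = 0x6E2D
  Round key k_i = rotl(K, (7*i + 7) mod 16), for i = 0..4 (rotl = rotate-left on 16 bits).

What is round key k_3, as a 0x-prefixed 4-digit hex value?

0xD6E2

K = 0x6E2D
k_0 = rotl(K, (7*0+7) mod 16) = rotl(K, 7) = 0x16B7
k_1 = rotl(K, (7*1+7) mod 16) = rotl(K, 14) = 0x5B8B
k_2 = rotl(K, (7*2+7) mod 16) = rotl(K, 5) = 0xC5AD
k_3 = rotl(K, (7*3+7) mod 16) = rotl(K, 12) = 0xD6E2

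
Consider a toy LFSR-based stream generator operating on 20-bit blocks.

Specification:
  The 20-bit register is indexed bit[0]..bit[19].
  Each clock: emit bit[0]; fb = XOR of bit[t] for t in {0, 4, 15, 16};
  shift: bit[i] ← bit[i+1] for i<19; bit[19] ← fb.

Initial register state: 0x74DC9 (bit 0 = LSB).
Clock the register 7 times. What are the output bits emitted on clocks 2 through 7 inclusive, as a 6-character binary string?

001001

reg_0 = 0x74DC9
clock 1: out=1, reg = 0x3A6E4
clock 2: out=0, reg = 0x1D372
clock 3: out=0, reg = 0x8E9B9
clock 4: out=1, reg = 0xC74DC
clock 5: out=0, reg = 0xE3A6E
clock 6: out=0, reg = 0x71D37
clock 7: out=1, reg = 0xB8E9B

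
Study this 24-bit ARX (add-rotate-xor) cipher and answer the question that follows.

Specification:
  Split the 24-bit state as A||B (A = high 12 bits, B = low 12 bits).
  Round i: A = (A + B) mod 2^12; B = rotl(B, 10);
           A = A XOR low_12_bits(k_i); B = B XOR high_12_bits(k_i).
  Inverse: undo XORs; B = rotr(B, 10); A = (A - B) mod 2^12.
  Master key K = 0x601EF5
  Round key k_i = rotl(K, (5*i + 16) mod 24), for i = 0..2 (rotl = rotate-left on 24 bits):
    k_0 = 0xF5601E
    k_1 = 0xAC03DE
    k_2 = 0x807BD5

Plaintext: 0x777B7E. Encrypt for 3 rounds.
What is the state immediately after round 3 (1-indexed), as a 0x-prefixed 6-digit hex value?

s_0 = plaintext = 0x777B7E
s_1 = Round(s_0, k_0) = 0x2EB589
s_2 = Round(s_1, k_1) = 0xBAAFA2
s_3 = Round(s_2, k_2) = 0x0993EF

0x0993EF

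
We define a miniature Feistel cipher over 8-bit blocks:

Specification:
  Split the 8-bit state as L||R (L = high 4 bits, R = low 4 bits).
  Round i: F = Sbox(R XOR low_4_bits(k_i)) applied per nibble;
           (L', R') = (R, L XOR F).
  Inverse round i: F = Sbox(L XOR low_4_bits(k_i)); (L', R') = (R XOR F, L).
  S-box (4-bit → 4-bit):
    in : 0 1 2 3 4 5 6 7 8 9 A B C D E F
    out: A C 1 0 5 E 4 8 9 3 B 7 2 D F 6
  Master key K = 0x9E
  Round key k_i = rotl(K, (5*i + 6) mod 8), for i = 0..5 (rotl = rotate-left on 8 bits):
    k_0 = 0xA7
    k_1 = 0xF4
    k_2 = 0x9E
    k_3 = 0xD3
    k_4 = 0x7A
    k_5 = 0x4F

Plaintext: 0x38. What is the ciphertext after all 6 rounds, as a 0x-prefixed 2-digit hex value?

s_0 = plaintext = 0x38
s_1 = Round(s_0, k_0) = 0x85
s_2 = Round(s_1, k_1) = 0x54
s_3 = Round(s_2, k_2) = 0x4E
s_4 = Round(s_3, k_3) = 0xE9
s_5 = Round(s_4, k_4) = 0x9E
s_6 = Round(s_5, k_5) = 0xE5

0xE5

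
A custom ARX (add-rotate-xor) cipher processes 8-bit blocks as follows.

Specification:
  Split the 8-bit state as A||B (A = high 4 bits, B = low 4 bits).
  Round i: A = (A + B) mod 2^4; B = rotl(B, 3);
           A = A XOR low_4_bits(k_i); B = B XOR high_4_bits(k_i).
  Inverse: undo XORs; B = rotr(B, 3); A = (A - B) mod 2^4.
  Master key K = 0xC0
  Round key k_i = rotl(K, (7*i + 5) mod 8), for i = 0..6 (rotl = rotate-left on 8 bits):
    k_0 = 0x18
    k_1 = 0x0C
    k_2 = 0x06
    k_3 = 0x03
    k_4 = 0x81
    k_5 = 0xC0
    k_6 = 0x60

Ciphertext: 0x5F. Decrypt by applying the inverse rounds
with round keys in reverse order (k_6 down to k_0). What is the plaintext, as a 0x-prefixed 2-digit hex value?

s_0 = ciphertext = 0x5F
s_1 = InvRound(s_0, k_6) = 0x23
s_2 = InvRound(s_1, k_5) = 0x3F
s_3 = InvRound(s_2, k_4) = 0x4E
s_4 = InvRound(s_3, k_3) = 0xAD
s_5 = InvRound(s_4, k_2) = 0x1B
s_6 = InvRound(s_5, k_1) = 0x67
s_7 = InvRound(s_6, k_0) = 0x2C

0x2C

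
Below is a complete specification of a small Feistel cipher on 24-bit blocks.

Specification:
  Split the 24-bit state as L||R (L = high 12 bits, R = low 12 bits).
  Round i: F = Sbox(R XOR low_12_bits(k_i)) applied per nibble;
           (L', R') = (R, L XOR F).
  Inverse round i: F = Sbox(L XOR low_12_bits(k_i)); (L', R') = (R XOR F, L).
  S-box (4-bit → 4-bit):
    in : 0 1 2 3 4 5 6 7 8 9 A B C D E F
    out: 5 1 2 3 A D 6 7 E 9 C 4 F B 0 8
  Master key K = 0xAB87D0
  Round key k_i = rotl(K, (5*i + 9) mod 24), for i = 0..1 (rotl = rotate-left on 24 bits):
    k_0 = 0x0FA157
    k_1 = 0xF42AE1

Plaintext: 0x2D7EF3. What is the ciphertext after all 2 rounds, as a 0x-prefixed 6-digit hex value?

s_0 = plaintext = 0x2D7EF3
s_1 = Round(s_0, k_0) = 0xEF3A1D
s_2 = Round(s_1, k_1) = 0xA1DB7C

0xA1DB7C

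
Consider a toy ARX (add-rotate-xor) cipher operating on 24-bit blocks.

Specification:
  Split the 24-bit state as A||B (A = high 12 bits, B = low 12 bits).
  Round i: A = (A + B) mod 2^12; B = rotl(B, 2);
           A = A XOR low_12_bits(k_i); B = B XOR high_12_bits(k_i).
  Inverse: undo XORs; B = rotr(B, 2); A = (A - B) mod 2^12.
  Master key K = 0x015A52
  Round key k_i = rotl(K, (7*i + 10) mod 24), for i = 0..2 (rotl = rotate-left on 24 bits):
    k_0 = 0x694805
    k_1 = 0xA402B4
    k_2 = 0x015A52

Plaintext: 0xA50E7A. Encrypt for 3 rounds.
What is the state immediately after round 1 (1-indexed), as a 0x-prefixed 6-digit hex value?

s_0 = plaintext = 0xA50E7A
s_1 = Round(s_0, k_0) = 0x0CFF7F
s_2 = Round(s_1, k_1) = 0x2FA7BF
s_3 = Round(s_2, k_2) = 0x0EBEE8

0x0CFF7F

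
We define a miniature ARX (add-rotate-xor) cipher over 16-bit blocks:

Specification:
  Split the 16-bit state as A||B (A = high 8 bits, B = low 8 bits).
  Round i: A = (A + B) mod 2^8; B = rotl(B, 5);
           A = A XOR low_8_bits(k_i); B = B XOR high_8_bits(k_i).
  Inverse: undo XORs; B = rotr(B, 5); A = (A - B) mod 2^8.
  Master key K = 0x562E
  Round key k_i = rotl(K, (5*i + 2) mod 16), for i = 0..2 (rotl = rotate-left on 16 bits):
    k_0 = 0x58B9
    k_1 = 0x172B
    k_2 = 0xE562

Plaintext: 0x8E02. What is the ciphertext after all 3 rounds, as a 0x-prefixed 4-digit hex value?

s_0 = plaintext = 0x8E02
s_1 = Round(s_0, k_0) = 0x2918
s_2 = Round(s_1, k_1) = 0x6A14
s_3 = Round(s_2, k_2) = 0x1C67

0x1C67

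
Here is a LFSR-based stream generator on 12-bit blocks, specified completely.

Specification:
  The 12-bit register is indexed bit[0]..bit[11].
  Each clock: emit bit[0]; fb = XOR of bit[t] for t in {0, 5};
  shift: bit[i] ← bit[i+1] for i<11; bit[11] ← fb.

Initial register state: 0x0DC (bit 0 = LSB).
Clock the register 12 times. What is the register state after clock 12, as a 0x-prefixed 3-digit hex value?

reg_0 = 0x0DC
clock 1: out=0, reg = 0x06E
clock 2: out=0, reg = 0x837
clock 3: out=1, reg = 0x41B
clock 4: out=1, reg = 0xA0D
clock 5: out=1, reg = 0xD06
clock 6: out=0, reg = 0x683
clock 7: out=1, reg = 0xB41
clock 8: out=1, reg = 0xDA0
clock 9: out=0, reg = 0xED0
clock 10: out=0, reg = 0x768
clock 11: out=0, reg = 0xBB4
clock 12: out=0, reg = 0xDDA

0xDDA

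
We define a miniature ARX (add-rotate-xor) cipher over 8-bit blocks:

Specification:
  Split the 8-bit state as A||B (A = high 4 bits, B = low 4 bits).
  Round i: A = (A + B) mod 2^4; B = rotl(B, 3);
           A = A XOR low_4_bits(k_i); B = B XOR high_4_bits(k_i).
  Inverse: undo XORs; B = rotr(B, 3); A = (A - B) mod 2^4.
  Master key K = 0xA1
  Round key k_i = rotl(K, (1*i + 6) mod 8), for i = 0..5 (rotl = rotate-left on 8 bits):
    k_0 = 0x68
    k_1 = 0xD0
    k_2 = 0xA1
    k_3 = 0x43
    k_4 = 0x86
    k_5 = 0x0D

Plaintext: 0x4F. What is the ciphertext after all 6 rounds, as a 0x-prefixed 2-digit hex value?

s_0 = plaintext = 0x4F
s_1 = Round(s_0, k_0) = 0xB9
s_2 = Round(s_1, k_1) = 0x41
s_3 = Round(s_2, k_2) = 0x42
s_4 = Round(s_3, k_3) = 0x55
s_5 = Round(s_4, k_4) = 0xC2
s_6 = Round(s_5, k_5) = 0x31

0x31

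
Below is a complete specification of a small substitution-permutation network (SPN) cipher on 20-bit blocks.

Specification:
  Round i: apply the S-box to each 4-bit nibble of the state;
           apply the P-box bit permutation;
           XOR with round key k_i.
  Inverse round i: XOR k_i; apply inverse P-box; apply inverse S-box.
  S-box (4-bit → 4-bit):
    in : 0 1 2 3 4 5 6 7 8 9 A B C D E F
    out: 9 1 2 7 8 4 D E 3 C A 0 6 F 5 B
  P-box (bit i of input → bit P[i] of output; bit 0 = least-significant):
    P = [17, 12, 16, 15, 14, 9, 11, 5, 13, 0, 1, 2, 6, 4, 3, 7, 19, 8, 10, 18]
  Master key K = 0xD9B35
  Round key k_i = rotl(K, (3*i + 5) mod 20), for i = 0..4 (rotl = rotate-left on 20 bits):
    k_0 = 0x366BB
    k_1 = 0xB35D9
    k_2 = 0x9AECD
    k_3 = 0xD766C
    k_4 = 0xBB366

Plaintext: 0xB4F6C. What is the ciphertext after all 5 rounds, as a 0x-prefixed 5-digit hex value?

s_0 = plaintext = 0xB4F6C
s_1 = Round(s_0, k_0) = 0x21E1E
s_2 = Round(s_1, k_1) = 0x8549B
s_3 = Round(s_2, k_2) = 0x1A7E1
s_4 = Round(s_3, k_3) = 0x73EFB
s_5 = Round(s_4, k_4) = 0xFD41C

0xFD41C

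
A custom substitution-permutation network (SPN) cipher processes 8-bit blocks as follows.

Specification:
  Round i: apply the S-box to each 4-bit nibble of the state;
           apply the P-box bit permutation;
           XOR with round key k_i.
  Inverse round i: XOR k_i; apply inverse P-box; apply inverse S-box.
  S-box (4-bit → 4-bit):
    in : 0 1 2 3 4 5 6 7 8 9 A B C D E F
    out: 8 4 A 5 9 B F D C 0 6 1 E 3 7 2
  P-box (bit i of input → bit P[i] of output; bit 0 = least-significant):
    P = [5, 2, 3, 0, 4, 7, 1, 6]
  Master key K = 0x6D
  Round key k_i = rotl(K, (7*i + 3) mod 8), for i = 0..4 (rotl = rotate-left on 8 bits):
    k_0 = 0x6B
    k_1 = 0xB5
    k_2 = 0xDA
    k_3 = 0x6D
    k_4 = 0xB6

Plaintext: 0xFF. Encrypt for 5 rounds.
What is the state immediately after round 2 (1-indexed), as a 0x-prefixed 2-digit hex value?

0x23

s_0 = plaintext = 0xFF
s_1 = Round(s_0, k_0) = 0xEF
s_2 = Round(s_1, k_1) = 0x23
s_3 = Round(s_2, k_2) = 0x32
s_4 = Round(s_3, k_3) = 0x7A
s_5 = Round(s_4, k_4) = 0xE8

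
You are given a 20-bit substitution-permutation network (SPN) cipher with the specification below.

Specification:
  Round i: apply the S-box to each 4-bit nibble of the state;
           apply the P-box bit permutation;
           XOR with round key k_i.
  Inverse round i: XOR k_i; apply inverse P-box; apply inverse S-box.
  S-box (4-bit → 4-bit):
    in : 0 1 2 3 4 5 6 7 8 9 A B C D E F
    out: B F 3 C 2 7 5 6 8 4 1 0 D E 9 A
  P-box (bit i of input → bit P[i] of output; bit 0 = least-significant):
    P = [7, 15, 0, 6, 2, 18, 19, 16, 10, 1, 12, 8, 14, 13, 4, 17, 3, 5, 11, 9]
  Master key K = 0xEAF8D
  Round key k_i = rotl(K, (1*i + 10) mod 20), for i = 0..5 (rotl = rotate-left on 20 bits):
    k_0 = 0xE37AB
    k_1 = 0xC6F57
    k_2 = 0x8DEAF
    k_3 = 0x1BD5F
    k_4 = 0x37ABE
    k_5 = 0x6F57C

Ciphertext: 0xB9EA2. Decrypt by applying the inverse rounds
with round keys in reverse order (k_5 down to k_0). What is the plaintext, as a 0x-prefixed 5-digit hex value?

0x391C1

s_0 = ciphertext = 0xB9EA2
s_1 = InvRound(s_0, k_5) = 0xC5F1E
s_2 = InvRound(s_1, k_4) = 0x4FEDA
s_3 = InvRound(s_2, k_3) = 0x8A806
s_4 = InvRound(s_3, k_2) = 0x026B6
s_5 = InvRound(s_4, k_1) = 0x7A87C
s_6 = InvRound(s_5, k_0) = 0x391C1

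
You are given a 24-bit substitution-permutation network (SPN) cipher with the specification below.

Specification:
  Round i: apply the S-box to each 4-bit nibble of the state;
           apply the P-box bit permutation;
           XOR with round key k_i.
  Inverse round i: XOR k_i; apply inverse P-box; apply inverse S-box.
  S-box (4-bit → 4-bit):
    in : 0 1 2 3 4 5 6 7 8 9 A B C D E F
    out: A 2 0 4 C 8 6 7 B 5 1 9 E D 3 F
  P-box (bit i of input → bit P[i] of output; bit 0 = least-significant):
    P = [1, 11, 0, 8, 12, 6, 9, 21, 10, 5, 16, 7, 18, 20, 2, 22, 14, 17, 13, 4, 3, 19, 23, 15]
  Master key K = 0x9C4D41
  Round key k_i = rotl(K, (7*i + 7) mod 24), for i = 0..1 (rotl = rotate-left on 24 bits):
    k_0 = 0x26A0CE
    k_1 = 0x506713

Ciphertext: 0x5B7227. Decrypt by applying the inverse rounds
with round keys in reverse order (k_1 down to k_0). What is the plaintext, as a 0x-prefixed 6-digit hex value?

s_0 = ciphertext = 0x5B7227
s_1 = InvRound(s_0, k_1) = 0x1037A5
s_2 = InvRound(s_1, k_0) = 0xB1EEFD

0xB1EEFD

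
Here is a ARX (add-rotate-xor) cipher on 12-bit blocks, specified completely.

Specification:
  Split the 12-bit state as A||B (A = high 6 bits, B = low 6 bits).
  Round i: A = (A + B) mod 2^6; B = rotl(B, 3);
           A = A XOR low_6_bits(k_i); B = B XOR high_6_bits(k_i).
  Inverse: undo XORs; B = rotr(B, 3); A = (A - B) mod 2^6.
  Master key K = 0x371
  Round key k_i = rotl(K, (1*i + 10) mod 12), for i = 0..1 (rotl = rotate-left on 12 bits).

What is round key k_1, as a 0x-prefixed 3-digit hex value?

K = 0x371
k_0 = rotl(K, (1*0+10) mod 12) = rotl(K, 10) = 0x4DC
k_1 = rotl(K, (1*1+10) mod 12) = rotl(K, 11) = 0x9B8

0x9B8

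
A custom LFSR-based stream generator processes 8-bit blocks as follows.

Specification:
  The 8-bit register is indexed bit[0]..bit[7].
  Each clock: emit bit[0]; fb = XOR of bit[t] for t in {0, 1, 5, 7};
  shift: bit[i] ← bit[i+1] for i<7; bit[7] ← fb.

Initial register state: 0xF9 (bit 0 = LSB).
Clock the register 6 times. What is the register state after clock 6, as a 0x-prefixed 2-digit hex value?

0xE7

reg_0 = 0xF9
clock 1: out=1, reg = 0xFC
clock 2: out=0, reg = 0x7E
clock 3: out=0, reg = 0x3F
clock 4: out=1, reg = 0x9F
clock 5: out=1, reg = 0xCF
clock 6: out=1, reg = 0xE7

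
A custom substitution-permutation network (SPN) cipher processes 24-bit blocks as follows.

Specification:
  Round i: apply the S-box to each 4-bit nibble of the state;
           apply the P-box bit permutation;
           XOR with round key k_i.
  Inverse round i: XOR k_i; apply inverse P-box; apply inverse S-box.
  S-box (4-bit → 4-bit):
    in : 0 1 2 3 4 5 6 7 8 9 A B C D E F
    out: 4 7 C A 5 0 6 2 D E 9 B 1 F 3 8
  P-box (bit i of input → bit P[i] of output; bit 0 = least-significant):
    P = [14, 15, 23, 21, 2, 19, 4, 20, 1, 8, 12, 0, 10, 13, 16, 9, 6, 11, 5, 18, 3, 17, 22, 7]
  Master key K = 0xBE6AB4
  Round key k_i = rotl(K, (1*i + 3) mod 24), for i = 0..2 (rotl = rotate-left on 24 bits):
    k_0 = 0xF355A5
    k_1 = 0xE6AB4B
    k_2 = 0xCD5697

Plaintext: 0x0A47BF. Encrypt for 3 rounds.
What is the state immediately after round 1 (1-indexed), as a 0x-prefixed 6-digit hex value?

s_0 = plaintext = 0x0A47BF
s_1 = Round(s_0, k_0) = 0x8E50E1
s_2 = Round(s_1, k_1) = 0x2E7387
s_3 = Round(s_2, k_2) = 0x9DFF42

0x8E50E1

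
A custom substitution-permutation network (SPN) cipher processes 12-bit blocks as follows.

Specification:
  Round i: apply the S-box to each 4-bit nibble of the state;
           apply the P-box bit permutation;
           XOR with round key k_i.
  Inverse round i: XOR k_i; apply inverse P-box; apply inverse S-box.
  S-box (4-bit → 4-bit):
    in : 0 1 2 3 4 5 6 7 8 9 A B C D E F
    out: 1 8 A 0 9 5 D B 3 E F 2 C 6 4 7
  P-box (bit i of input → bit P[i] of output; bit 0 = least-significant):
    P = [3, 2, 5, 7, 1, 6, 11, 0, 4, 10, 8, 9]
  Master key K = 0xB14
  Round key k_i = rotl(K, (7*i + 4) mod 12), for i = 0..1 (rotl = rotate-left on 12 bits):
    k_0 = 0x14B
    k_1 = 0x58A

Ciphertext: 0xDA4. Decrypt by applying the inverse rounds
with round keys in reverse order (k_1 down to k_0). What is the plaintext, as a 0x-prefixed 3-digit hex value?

0x43B

s_0 = ciphertext = 0xDA4
s_1 = InvRound(s_0, k_1) = 0x35F
s_2 = InvRound(s_1, k_0) = 0x43B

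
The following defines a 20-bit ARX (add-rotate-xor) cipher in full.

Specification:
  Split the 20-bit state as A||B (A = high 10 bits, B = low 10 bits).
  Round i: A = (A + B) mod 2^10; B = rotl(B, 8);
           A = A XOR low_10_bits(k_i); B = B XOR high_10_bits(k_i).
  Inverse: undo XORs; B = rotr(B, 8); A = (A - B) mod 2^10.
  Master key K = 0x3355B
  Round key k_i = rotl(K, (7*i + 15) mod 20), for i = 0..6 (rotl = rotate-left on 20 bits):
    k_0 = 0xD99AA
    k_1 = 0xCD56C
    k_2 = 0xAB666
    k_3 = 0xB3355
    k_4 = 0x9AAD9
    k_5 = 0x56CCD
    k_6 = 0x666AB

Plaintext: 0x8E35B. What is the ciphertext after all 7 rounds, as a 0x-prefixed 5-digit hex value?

s_0 = plaintext = 0x8E35B
s_1 = Round(s_0, k_0) = 0x0E4B0
s_2 = Round(s_1, k_1) = 0x61719
s_3 = Round(s_2, k_2) = 0xBE36B
s_4 = Round(s_3, k_3) = 0x4D916
s_5 = Round(s_4, k_4) = 0x2542F
s_6 = Round(s_5, k_5) = 0x02650
s_7 = Round(s_6, k_6) = 0x3C90D

0x3C90D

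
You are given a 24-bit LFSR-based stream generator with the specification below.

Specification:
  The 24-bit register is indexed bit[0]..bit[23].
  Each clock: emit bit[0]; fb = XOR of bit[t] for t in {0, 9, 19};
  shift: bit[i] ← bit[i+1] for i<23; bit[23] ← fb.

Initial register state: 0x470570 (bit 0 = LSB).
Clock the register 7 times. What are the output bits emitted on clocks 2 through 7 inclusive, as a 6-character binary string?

000111

reg_0 = 0x470570
clock 1: out=0, reg = 0x2382B8
clock 2: out=0, reg = 0x91C15C
clock 3: out=0, reg = 0x48E0AE
clock 4: out=0, reg = 0xA47057
clock 5: out=1, reg = 0xD2382B
clock 6: out=1, reg = 0xE91C15
clock 7: out=1, reg = 0x748E0A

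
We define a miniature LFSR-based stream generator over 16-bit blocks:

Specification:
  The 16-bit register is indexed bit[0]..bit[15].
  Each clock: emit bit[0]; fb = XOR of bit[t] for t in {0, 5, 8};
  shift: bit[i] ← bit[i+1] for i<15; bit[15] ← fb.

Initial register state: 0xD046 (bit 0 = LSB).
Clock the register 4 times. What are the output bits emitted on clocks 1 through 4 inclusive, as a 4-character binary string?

reg_0 = 0xD046
clock 1: out=0, reg = 0x6823
clock 2: out=1, reg = 0x3411
clock 3: out=1, reg = 0x9A08
clock 4: out=0, reg = 0x4D04

0110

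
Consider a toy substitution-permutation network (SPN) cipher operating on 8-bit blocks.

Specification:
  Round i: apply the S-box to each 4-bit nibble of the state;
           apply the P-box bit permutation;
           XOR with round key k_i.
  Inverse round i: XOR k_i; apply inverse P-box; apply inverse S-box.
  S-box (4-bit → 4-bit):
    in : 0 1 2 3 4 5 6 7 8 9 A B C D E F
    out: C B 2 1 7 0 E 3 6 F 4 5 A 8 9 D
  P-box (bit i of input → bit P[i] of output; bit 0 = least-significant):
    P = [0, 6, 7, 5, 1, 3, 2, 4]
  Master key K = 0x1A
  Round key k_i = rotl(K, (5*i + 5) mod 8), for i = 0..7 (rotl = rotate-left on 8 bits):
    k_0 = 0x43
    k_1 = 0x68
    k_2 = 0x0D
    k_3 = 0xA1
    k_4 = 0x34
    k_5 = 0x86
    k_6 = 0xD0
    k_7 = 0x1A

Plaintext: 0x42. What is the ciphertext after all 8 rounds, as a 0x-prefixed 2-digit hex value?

s_0 = plaintext = 0x42
s_1 = Round(s_0, k_0) = 0x0D
s_2 = Round(s_1, k_1) = 0x5C
s_3 = Round(s_2, k_2) = 0x6D
s_4 = Round(s_3, k_3) = 0x9D
s_5 = Round(s_4, k_4) = 0x0A
s_6 = Round(s_5, k_5) = 0x12
s_7 = Round(s_6, k_6) = 0x8A
s_8 = Round(s_7, k_7) = 0x96

0x96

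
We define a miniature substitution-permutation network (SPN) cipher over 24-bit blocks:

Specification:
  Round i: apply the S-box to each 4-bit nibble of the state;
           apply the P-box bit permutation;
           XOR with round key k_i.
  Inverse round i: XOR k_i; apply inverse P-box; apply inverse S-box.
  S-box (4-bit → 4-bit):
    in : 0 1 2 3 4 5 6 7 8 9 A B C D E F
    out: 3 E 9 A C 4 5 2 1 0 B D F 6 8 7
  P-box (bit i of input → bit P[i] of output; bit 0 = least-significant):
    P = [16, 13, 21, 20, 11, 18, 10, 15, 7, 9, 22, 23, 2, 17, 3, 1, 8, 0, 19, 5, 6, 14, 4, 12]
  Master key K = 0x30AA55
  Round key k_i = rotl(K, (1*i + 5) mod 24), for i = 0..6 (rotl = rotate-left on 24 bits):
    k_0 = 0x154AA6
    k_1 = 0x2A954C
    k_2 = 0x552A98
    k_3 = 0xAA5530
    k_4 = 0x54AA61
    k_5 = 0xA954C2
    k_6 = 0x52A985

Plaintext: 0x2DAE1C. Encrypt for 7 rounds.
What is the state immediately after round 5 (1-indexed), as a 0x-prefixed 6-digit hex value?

s_0 = plaintext = 0x2DAE1C
s_1 = Round(s_0, k_0) = 0xAAFEE1
s_2 = Round(s_1, k_1) = 0x986421
s_3 = Round(s_2, k_2) = 0xA58394
s_4 = Round(s_3, k_3) = 0x120774
s_5 = Round(s_4, k_4) = 0x62F955
s_6 = Round(s_5, k_5) = 0x8B51BE
s_7 = Round(s_6, k_6) = 0x8A26ED

0x62F955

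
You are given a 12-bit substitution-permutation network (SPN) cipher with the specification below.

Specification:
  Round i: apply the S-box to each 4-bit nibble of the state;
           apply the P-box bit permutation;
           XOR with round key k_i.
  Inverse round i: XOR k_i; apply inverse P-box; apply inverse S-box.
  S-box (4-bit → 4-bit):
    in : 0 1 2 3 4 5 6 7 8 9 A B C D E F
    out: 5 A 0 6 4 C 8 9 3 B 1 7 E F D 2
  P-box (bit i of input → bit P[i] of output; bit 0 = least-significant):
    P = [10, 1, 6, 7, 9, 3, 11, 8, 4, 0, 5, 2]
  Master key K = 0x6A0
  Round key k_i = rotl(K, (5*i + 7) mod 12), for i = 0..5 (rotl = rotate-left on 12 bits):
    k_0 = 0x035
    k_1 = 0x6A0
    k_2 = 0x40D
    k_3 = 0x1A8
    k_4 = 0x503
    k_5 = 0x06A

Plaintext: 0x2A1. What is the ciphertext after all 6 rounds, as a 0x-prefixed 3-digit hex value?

s_0 = plaintext = 0x2A1
s_1 = Round(s_0, k_0) = 0x2B7
s_2 = Round(s_1, k_1) = 0x828
s_3 = Round(s_2, k_2) = 0x01E
s_4 = Round(s_3, k_3) = 0x450
s_5 = Round(s_4, k_4) = 0x863
s_6 = Round(s_5, k_5) = 0x139

0x139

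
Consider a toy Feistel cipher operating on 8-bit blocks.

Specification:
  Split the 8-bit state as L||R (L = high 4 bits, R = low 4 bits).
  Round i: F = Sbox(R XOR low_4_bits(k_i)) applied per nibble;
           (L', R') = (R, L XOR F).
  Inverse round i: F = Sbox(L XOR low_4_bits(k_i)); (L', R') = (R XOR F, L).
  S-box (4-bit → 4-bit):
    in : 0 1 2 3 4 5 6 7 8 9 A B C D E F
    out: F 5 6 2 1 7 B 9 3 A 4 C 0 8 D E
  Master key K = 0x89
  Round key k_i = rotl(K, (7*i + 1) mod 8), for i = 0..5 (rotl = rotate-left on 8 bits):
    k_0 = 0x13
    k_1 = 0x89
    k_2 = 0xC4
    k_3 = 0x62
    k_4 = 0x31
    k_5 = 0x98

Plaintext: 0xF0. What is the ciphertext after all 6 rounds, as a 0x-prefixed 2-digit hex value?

s_0 = plaintext = 0xF0
s_1 = Round(s_0, k_0) = 0x0D
s_2 = Round(s_1, k_1) = 0xD1
s_3 = Round(s_2, k_2) = 0x1A
s_4 = Round(s_3, k_3) = 0xA2
s_5 = Round(s_4, k_4) = 0x28
s_6 = Round(s_5, k_5) = 0x8D

0x8D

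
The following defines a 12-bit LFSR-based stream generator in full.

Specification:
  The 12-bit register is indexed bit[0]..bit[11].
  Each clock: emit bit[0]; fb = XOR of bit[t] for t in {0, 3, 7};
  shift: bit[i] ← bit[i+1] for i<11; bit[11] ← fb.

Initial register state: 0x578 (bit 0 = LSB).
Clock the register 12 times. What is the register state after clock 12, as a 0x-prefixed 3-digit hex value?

0x07D

reg_0 = 0x578
clock 1: out=0, reg = 0xABC
clock 2: out=0, reg = 0x55E
clock 3: out=0, reg = 0xAAF
clock 4: out=1, reg = 0xD57
clock 5: out=1, reg = 0xEAB
clock 6: out=1, reg = 0xF55
clock 7: out=1, reg = 0xFAA
clock 8: out=0, reg = 0x7D5
clock 9: out=1, reg = 0x3EA
clock 10: out=0, reg = 0x1F5
clock 11: out=1, reg = 0x0FA
clock 12: out=0, reg = 0x07D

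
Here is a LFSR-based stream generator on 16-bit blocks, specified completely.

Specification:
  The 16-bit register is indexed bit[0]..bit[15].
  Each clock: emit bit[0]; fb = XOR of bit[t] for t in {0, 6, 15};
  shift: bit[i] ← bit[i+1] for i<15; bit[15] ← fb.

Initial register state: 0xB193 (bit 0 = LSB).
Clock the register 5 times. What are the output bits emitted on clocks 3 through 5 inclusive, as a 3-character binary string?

001

reg_0 = 0xB193
clock 1: out=1, reg = 0x58C9
clock 2: out=1, reg = 0x2C64
clock 3: out=0, reg = 0x9632
clock 4: out=0, reg = 0xCB19
clock 5: out=1, reg = 0x658C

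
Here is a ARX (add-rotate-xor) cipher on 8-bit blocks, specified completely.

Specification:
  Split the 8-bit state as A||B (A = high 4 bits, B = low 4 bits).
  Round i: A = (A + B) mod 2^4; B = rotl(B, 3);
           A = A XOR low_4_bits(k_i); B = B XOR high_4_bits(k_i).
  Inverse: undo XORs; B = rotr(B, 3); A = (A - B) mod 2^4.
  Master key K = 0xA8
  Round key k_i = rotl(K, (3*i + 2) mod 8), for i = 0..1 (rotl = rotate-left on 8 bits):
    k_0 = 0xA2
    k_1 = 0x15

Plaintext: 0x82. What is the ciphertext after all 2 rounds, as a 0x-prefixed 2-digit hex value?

s_0 = plaintext = 0x82
s_1 = Round(s_0, k_0) = 0x8B
s_2 = Round(s_1, k_1) = 0x6C

0x6C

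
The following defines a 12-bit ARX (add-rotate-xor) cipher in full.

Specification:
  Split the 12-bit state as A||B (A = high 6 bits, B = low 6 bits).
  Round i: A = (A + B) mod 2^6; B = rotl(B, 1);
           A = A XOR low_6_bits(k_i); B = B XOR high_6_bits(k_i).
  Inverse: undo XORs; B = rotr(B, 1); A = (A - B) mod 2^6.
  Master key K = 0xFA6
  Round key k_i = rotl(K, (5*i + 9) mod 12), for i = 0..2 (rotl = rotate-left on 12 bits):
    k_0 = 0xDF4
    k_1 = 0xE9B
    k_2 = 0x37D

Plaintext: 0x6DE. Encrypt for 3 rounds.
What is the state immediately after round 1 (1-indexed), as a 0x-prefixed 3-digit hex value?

s_0 = plaintext = 0x6DE
s_1 = Round(s_0, k_0) = 0x34B
s_2 = Round(s_1, k_1) = 0x0EC
s_3 = Round(s_2, k_2) = 0x494

0x34B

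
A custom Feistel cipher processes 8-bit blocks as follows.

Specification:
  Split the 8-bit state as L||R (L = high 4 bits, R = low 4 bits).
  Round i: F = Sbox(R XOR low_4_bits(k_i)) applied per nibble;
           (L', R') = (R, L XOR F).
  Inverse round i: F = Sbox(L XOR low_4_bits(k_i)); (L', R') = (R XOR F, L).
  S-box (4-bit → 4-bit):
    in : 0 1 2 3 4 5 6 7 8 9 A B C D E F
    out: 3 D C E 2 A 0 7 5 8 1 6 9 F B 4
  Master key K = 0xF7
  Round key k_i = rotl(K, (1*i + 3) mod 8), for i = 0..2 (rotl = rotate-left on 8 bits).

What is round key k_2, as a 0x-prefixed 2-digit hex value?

0xFE

K = 0xF7
k_0 = rotl(K, (1*0+3) mod 8) = rotl(K, 3) = 0xBF
k_1 = rotl(K, (1*1+3) mod 8) = rotl(K, 4) = 0x7F
k_2 = rotl(K, (1*2+3) mod 8) = rotl(K, 5) = 0xFE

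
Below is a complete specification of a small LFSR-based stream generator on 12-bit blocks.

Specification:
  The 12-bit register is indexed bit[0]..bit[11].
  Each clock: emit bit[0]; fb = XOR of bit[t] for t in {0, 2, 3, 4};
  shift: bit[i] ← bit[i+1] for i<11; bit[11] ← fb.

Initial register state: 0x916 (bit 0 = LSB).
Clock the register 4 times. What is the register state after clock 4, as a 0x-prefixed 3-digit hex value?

reg_0 = 0x916
clock 1: out=0, reg = 0x48B
clock 2: out=1, reg = 0x245
clock 3: out=1, reg = 0x122
clock 4: out=0, reg = 0x091

0x091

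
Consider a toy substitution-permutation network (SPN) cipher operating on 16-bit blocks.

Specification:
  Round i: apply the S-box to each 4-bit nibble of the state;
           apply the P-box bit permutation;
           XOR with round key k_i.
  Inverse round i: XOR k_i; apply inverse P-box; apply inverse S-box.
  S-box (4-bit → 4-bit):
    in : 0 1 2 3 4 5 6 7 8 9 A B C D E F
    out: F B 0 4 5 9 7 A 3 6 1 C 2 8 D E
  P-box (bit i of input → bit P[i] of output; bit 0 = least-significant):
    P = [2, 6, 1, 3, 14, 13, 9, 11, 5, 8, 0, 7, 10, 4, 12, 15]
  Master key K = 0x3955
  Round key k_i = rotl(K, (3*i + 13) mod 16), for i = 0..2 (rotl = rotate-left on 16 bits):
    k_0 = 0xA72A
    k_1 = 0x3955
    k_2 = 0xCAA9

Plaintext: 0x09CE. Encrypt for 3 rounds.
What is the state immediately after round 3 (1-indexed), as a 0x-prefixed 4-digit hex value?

0x196A

s_0 = plaintext = 0x09CE
s_1 = Round(s_0, k_0) = 0x1235
s_2 = Round(s_1, k_1) = 0xBF49
s_3 = Round(s_2, k_2) = 0x196A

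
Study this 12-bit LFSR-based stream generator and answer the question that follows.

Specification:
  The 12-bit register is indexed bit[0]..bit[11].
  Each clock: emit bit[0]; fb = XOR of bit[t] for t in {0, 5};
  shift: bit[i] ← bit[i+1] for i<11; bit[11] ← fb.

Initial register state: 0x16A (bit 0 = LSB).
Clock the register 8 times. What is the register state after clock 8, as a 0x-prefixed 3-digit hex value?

reg_0 = 0x16A
clock 1: out=0, reg = 0x8B5
clock 2: out=1, reg = 0x45A
clock 3: out=0, reg = 0x22D
clock 4: out=1, reg = 0x116
clock 5: out=0, reg = 0x08B
clock 6: out=1, reg = 0x845
clock 7: out=1, reg = 0xC22
clock 8: out=0, reg = 0xE11

0xE11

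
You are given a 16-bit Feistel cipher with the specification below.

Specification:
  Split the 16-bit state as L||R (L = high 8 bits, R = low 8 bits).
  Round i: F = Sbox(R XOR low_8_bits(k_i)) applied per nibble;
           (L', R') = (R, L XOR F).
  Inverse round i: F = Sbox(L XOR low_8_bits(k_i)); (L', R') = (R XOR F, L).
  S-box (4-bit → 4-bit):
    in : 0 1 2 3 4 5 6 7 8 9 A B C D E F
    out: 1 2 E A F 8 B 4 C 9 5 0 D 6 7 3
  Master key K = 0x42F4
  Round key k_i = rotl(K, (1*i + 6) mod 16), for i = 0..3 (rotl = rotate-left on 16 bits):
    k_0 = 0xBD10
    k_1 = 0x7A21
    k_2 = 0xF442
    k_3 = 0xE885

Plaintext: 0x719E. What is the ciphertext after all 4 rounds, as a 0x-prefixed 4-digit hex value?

s_0 = plaintext = 0x719E
s_1 = Round(s_0, k_0) = 0x9EB6
s_2 = Round(s_1, k_1) = 0xB60A
s_3 = Round(s_2, k_2) = 0x0A4A
s_4 = Round(s_3, k_3) = 0x4AD9

0x4AD9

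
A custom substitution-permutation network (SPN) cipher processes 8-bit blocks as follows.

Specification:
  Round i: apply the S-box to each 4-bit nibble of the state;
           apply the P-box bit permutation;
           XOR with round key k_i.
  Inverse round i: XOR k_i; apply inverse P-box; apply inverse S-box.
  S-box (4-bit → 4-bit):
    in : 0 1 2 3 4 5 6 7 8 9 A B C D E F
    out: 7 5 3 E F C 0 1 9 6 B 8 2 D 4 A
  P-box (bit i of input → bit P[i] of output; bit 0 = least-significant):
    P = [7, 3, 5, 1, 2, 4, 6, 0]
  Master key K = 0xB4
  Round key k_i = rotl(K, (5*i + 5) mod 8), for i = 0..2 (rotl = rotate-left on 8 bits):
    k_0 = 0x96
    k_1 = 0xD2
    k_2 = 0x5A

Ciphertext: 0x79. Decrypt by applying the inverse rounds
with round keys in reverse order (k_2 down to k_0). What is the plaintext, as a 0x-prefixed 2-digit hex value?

0x5B

s_0 = ciphertext = 0x79
s_1 = InvRound(s_0, k_2) = 0xB5
s_2 = InvRound(s_1, k_1) = 0xD5
s_3 = InvRound(s_2, k_0) = 0x5B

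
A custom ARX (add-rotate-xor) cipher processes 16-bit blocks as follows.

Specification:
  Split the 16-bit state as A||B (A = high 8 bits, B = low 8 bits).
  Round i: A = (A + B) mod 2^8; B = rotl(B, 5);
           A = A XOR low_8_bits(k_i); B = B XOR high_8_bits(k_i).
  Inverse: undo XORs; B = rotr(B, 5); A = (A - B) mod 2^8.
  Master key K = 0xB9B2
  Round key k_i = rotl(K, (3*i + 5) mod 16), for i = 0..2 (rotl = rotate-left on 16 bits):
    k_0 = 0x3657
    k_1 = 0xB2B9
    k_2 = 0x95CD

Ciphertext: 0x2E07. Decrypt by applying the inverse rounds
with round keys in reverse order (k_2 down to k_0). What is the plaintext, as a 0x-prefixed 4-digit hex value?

0x5A38

s_0 = ciphertext = 0x2E07
s_1 = InvRound(s_0, k_2) = 0x4F94
s_2 = InvRound(s_1, k_1) = 0xC531
s_3 = InvRound(s_2, k_0) = 0x5A38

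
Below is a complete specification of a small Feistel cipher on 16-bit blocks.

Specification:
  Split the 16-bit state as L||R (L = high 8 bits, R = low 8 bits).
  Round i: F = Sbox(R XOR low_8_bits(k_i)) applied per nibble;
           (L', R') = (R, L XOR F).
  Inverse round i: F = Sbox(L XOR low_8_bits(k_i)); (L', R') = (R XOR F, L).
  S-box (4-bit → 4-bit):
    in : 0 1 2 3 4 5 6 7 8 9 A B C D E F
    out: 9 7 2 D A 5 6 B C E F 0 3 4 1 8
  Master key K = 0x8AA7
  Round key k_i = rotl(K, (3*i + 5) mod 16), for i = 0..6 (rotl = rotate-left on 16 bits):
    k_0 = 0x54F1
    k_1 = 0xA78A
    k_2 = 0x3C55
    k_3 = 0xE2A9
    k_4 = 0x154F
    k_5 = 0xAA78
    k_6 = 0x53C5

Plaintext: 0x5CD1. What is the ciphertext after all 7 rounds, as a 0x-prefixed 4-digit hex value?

s_0 = plaintext = 0x5CD1
s_1 = Round(s_0, k_0) = 0xD175
s_2 = Round(s_1, k_1) = 0x7559
s_3 = Round(s_2, k_2) = 0x59E6
s_4 = Round(s_3, k_3) = 0xE6F1
s_5 = Round(s_4, k_4) = 0xF1E7
s_6 = Round(s_5, k_5) = 0xE719
s_7 = Round(s_6, k_6) = 0x19A4

0x19A4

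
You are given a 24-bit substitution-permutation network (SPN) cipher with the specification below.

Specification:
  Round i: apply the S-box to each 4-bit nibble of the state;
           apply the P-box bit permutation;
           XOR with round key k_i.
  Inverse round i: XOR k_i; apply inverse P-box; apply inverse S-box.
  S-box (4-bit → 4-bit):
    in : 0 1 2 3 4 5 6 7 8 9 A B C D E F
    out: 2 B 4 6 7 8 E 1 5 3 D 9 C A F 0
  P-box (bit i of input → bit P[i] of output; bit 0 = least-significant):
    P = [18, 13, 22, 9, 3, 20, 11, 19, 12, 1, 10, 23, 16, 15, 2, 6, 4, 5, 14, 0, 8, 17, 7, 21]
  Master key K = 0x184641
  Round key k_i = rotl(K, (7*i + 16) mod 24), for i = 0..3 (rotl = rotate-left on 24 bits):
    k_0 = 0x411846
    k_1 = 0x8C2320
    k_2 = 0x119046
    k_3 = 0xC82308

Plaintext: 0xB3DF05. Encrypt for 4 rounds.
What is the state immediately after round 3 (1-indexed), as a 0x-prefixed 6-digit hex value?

s_0 = plaintext = 0xB3DF05
s_1 = Round(s_0, k_0) = 0x71DB26
s_2 = Round(s_1, k_1) = 0x4C9851
s_3 = Round(s_2, k_2) = 0x1E67C7
s_4 = Round(s_3, k_3) = 0xE6FA7D

0x1E67C7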